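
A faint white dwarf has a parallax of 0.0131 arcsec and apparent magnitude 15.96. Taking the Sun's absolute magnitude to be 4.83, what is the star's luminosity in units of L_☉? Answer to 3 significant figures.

d = 1/p = 1/0.0131″ = 76.34 pc
M = m − 5 log₁₀ d + 5 = 15.96 − 5·1.8827 + 5 = 11.546
M − M_☉ = 11.546 − 4.83 = 6.716
L/L_☉ = 10^(−0.4 × 6.716) = 2.058×10^-3

L/L_☉ ≈ 2.06×10^-3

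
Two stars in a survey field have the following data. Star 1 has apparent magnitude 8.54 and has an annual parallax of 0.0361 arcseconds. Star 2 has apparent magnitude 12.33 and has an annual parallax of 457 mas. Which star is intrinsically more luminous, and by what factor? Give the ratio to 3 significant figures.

Star 1: d = 1/p = 1/0.0361″ = 27.70 pc
Star 1: M = m − 5 log₁₀ d + 5 = 8.54 − 5·1.4425 + 5 = 6.328
Star 2: p = 457 mas = 0.457″ → d = 1/p = 2.188 pc
Star 2: M = m − 5 log₁₀ d + 5 = 12.33 − 5·0.3401 + 5 = 15.630
ΔM = M_1 − M_2 = 6.328 − (15.630) = -9.302; smaller M is more luminous → Star 1.
L ratio = 10^(0.4 |ΔM|) = 10^3.721 = 5258

Star 1 is more luminous, by a factor of 5260.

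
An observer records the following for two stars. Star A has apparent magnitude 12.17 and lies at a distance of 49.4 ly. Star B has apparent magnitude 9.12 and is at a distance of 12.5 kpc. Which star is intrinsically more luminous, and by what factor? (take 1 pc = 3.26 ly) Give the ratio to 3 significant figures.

Star A: d = 49.4 ly / 3.26 = 15.15 pc
Star A: M = m − 5 log₁₀ d + 5 = 12.17 − 5·1.1805 + 5 = 11.267
Star B: d = 12.5 kpc = 12500 pc
Star B: M = m − 5 log₁₀ d + 5 = 9.12 − 5·4.0969 + 5 = -6.365
ΔM = M_A − M_B = 11.267 − (-6.365) = 17.632; smaller M is more luminous → Star B.
L ratio = 10^(0.4 |ΔM|) = 10^7.053 = 1.129×10^7

Star B is more luminous, by a factor of 1.13×10^7.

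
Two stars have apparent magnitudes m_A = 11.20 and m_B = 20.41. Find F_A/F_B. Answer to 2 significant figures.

Δm = 11.20 − (20.41) = -9.21
Flux ratio = 10^(−0.4 Δm) = 10^(−0.4 × -9.21) = 10^3.684 = 4831

F_A/F_B ≈ 4800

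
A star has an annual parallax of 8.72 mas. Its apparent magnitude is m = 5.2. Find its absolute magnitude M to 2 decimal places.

M ≈ -0.10

p = 8.72 mas = 8.72×10^-3″ → d = 1/p = 114.7 pc
5 log₁₀(d/10 pc) = 5 log₁₀(114.7) − 5 = 5.297
M = m − 5 log₁₀(d/10) = 5.2 − 5.297 = -0.097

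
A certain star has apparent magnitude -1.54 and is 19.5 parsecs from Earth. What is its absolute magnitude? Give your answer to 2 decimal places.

5 log₁₀(d/10 pc) = 5 log₁₀(19.50) − 5 = 1.450
M = m − 5 log₁₀(d/10) = -1.54 − 1.450 = -2.990

M ≈ -2.99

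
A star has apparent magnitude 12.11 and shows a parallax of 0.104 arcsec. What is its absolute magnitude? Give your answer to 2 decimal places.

M ≈ 12.20

d = 1/p = 1/0.104″ = 9.615 pc
5 log₁₀(d/10 pc) = 5 log₁₀(9.615) − 5 = -0.085
M = m − 5 log₁₀(d/10) = 12.11 + 0.085 = 12.195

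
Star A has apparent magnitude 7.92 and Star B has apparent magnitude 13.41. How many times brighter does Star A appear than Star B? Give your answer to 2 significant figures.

160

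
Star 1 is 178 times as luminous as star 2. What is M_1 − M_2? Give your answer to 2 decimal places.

Pogson: ΔM = −2.5 log₁₀(ratio) = −2.5 log₁₀(178) = −2.5 × 2.2504 = -5.626
Star 1 is brighter, so it has the smaller magnitude: the difference is negative.

M_1 − M_2 ≈ -5.63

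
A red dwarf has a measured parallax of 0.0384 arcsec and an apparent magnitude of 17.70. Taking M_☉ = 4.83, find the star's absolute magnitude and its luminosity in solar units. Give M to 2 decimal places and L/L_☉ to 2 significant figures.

M ≈ 15.62; L/L_☉ ≈ 4.8×10^-5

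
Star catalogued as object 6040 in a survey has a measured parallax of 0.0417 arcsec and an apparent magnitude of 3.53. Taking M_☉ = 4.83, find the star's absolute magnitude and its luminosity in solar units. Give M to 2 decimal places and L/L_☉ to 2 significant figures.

d = 1/p = 1/0.0417″ = 23.98 pc
M = m − 5 log₁₀ d + 5 = 3.53 − 5·1.3799 + 5 = 1.631
M − M_☉ = 1.631 − 4.83 = -3.199
L/L_☉ = 10^(−0.4 × -3.199) = 19.04

M ≈ 1.63; L/L_☉ ≈ 19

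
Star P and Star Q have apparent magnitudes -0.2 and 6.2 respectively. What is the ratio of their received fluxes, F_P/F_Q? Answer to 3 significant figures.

Δm = -0.2 − (6.2) = -6.4
Flux ratio = 10^(−0.4 Δm) = 10^(−0.4 × -6.4) = 10^2.560 = 363.1

F_P/F_Q ≈ 363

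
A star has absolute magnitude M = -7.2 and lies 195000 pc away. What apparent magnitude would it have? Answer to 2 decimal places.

m = M + 5 log₁₀ d − 5 = -7.2 + 5·5.2900 − 5 = 14.250

m ≈ 14.25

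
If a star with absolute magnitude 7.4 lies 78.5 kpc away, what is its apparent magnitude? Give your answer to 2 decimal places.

d = 78.5 kpc = 78500 pc
m = M + 5 log₁₀ d − 5 = 7.4 + 5·4.8949 − 5 = 26.874

m ≈ 26.87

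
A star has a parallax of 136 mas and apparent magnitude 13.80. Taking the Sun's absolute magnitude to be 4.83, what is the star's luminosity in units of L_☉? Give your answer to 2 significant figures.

L/L_☉ ≈ 1.4×10^-4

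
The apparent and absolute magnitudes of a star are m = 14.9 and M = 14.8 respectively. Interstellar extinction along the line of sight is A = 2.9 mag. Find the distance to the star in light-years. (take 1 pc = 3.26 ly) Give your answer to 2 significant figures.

d ≈ 9.0 ly

m − M = 5 log₁₀(d/10 pc) + A  ⇒  14.9 − (14.8) − 2.9 = 5 log₁₀(d/10)
-2.800 = 5 log₁₀(d/10)
log₁₀ d = (m − M − A)/5 + 1 = 0.4400
d = 10^0.4400 = 2.754 pc
= 8.979 ly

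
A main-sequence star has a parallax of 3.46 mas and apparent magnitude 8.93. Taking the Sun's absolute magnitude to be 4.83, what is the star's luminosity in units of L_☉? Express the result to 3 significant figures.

L/L_☉ ≈ 19.1

d = 1/p = 1000/3.46 mas = 289.0 pc
M = m − 5 log₁₀ d + 5 = 8.93 − 5·2.4609 + 5 = 1.625
M − M_☉ = 1.625 − 4.83 = -3.205
L/L_☉ = 10^(−0.4 × -3.205) = 19.14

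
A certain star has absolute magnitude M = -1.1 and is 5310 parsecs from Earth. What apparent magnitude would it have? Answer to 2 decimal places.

m ≈ 12.53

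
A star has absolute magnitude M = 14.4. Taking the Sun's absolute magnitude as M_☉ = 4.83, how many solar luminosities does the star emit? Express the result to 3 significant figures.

L/L_☉ ≈ 1.49×10^-4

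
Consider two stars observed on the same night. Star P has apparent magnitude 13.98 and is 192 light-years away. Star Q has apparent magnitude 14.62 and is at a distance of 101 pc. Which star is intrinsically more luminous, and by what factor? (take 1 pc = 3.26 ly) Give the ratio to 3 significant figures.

Star P: d = 192 ly / 3.26 = 58.90 pc
Star P: M = m − 5 log₁₀ d + 5 = 13.98 − 5·1.7701 + 5 = 10.130
Star Q: M = m − 5 log₁₀ d + 5 = 14.62 − 5·2.0043 + 5 = 9.598
ΔM = M_P − M_Q = 10.130 − (9.598) = 0.531; smaller M is more luminous → Star Q.
L ratio = 10^(0.4 |ΔM|) = 10^0.212 = 1.631

Star Q is more luminous, by a factor of 1.63.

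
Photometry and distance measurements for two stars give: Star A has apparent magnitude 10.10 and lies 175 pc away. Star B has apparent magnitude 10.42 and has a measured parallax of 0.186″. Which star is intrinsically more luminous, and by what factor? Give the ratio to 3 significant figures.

Star A is more luminous, by a factor of 1420.

Star A: M = m − 5 log₁₀ d + 5 = 10.10 − 5·2.2430 + 5 = 3.885
Star B: d = 1/p = 1/0.186″ = 5.376 pc
Star B: M = m − 5 log₁₀ d + 5 = 10.42 − 5·0.7305 + 5 = 11.768
ΔM = M_A − M_B = 3.885 − (11.768) = -7.883; smaller M is more luminous → Star A.
L ratio = 10^(0.4 |ΔM|) = 10^3.153 = 1423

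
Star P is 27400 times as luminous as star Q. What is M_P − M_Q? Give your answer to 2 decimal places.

M_P − M_Q ≈ -11.09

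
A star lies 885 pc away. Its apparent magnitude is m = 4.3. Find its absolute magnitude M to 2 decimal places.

M ≈ -5.43

5 log₁₀(d/10 pc) = 5 log₁₀(885.0) − 5 = 9.735
M = m − 5 log₁₀(d/10) = 4.3 − 9.735 = -5.435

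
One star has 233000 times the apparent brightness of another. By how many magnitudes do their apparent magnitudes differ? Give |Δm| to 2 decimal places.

|Δm| ≈ 13.42

Pogson: Δm = −2.5 log₁₀(ratio) = −2.5 log₁₀(233000) = −2.5 × 5.3674 = -13.418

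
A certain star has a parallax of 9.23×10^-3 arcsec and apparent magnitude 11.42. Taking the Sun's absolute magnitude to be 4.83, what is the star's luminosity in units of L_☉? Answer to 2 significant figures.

L/L_☉ ≈ 0.27

d = 1/p = 1/9.23×10^-3″ = 108.3 pc
M = m − 5 log₁₀ d + 5 = 11.42 − 5·2.0348 + 5 = 6.246
M − M_☉ = 6.246 − 4.83 = 1.416
L/L_☉ = 10^(−0.4 × 1.416) = 0.2714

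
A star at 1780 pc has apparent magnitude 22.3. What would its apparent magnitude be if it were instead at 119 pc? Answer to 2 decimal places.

m ≈ 16.43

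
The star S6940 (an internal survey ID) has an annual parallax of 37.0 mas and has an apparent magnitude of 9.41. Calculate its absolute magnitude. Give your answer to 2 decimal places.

p = 37.0 mas = 0.0370″ → d = 1/p = 27.03 pc
5 log₁₀(d/10 pc) = 5 log₁₀(27.03) − 5 = 2.159
M = m − 5 log₁₀(d/10) = 9.41 − 2.159 = 7.251

M ≈ 7.25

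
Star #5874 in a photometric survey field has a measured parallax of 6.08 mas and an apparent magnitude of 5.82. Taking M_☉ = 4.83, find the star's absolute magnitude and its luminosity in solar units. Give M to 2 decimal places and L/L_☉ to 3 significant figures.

d = 1/p = 1000/6.08 mas = 164.5 pc
M = m − 5 log₁₀ d + 5 = 5.82 − 5·2.2161 + 5 = -0.260
M − M_☉ = -0.260 − 4.83 = -5.090
L/L_☉ = 10^(−0.4 × -5.090) = 108.7

M ≈ -0.26; L/L_☉ ≈ 109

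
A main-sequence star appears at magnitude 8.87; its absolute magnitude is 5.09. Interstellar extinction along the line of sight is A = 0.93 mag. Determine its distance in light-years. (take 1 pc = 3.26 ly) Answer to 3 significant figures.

d ≈ 121 ly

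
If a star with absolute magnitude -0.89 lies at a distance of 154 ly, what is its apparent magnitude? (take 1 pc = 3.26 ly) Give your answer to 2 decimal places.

d = 154 ly / 3.26 = 47.24 pc
m = M + 5 log₁₀ d − 5 = -0.89 + 5·1.6743 − 5 = 2.482

m ≈ 2.48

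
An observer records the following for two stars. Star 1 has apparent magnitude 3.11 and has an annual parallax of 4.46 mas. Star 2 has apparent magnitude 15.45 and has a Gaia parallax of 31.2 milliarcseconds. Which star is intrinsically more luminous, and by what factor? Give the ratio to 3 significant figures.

Star 1 is more luminous, by a factor of 4.22×10^6.

Star 1: p = 4.46 mas = 4.46×10^-3″ → d = 1/p = 224.2 pc
Star 1: M = m − 5 log₁₀ d + 5 = 3.11 − 5·2.3507 + 5 = -3.643
Star 2: p = 31.2 mas = 0.0312″ → d = 1/p = 32.05 pc
Star 2: M = m − 5 log₁₀ d + 5 = 15.45 − 5·1.5058 + 5 = 12.921
ΔM = M_1 − M_2 = -3.643 − (12.921) = -16.564; smaller M is more luminous → Star 1.
L ratio = 10^(0.4 |ΔM|) = 10^6.626 = 4.223×10^6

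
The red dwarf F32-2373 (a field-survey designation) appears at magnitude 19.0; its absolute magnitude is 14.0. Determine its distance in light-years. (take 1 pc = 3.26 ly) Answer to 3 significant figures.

d ≈ 326 ly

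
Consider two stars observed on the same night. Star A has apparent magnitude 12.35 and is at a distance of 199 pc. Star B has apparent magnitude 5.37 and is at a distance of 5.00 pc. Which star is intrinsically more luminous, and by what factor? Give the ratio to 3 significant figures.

Star A: M = m − 5 log₁₀ d + 5 = 12.35 − 5·2.2989 + 5 = 5.856
Star B: M = m − 5 log₁₀ d + 5 = 5.37 − 5·0.6990 + 5 = 6.875
ΔM = M_A − M_B = 5.856 − (6.875) = -1.019; smaller M is more luminous → Star A.
L ratio = 10^(0.4 |ΔM|) = 10^0.408 = 2.557

Star A is more luminous, by a factor of 2.56.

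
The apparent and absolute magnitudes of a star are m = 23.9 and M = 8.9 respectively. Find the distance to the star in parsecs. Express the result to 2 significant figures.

μ = m − M = 15.000
m − M = 5 log₁₀ d − 5
log₁₀ d = (m − M)/5 + 1 = 4.0000
d = 10^4.0000 = 10000 pc

d ≈ 10000 pc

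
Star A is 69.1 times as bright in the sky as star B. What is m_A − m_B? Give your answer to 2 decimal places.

Pogson: Δm = −2.5 log₁₀(ratio) = −2.5 log₁₀(69.1) = −2.5 × 1.8395 = -4.599
Star A is brighter, so it has the smaller magnitude: the difference is negative.

m_A − m_B ≈ -4.60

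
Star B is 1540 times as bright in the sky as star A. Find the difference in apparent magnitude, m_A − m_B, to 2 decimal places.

Pogson: Δm = −2.5 log₁₀(ratio) = −2.5 log₁₀(1540) = −2.5 × 3.1875 = -7.969
Star B is brighter so has the smaller magnitude: m_A − m_B is positive.

m_A − m_B ≈ 7.97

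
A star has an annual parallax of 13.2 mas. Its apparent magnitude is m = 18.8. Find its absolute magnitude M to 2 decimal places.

p = 13.2 mas = 0.0132″ → d = 1/p = 75.76 pc
5 log₁₀(d/10 pc) = 5 log₁₀(75.76) − 5 = 4.397
M = m − 5 log₁₀(d/10) = 18.8 − 4.397 = 14.403

M ≈ 14.40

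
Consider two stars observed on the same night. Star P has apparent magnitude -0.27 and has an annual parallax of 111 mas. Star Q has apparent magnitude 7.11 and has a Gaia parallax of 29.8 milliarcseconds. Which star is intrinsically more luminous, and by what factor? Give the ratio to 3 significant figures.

Star P is more luminous, by a factor of 64.5.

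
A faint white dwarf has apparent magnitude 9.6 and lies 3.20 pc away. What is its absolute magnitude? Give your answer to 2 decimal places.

M ≈ 12.07

5 log₁₀(d/10 pc) = 5 log₁₀(3.200) − 5 = -2.474
M = m − 5 log₁₀(d/10) = 9.6 + 2.474 = 12.074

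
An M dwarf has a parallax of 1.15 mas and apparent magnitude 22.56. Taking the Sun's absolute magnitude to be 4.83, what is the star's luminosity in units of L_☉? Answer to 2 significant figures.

L/L_☉ ≈ 6.1×10^-4

d = 1/p = 1000/1.15 mas = 869.6 pc
M = m − 5 log₁₀ d + 5 = 22.56 − 5·2.9393 + 5 = 12.863
M − M_☉ = 12.863 − 4.83 = 8.033
L/L_☉ = 10^(−0.4 × 8.033) = 6.118×10^-4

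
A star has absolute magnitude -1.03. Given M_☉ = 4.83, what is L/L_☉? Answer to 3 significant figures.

M − M_☉ = -1.03 − 4.83 = -5.860
L/L_☉ = 10^(−0.4 (M − M_☉)) = 10^2.344 = 220.8

L/L_☉ ≈ 221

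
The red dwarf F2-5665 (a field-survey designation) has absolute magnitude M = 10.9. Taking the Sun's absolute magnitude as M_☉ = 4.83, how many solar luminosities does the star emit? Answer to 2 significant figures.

M − M_☉ = 10.9 − 4.83 = 6.070
L/L_☉ = 10^(−0.4 (M − M_☉)) = 10^-2.428 = 3.733×10^-3

L/L_☉ ≈ 3.7×10^-3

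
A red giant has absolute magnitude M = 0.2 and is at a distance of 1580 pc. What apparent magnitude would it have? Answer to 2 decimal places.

m ≈ 11.19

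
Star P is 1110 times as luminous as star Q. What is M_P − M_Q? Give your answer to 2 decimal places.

M_P − M_Q ≈ -7.61

Pogson: ΔM = −2.5 log₁₀(ratio) = −2.5 log₁₀(1110) = −2.5 × 3.0453 = -7.613
Star P is brighter, so it has the smaller magnitude: the difference is negative.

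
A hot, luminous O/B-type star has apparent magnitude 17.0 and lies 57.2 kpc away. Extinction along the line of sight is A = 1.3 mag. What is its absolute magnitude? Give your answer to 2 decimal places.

M ≈ -3.09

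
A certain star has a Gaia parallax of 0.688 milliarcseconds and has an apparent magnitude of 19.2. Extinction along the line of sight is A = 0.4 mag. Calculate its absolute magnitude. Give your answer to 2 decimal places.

M ≈ 7.99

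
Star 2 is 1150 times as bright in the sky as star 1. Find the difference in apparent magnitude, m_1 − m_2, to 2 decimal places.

m_1 − m_2 ≈ 7.65

Pogson: Δm = −2.5 log₁₀(ratio) = −2.5 log₁₀(1150) = −2.5 × 3.0607 = -7.652
Star 2 is brighter so has the smaller magnitude: m_1 − m_2 is positive.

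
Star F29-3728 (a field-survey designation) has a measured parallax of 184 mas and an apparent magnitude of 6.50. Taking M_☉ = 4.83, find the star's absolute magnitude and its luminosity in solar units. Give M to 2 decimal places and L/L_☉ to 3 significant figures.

M ≈ 7.82; L/L_☉ ≈ 0.0634

d = 1/p = 1000/184 mas = 5.435 pc
M = m − 5 log₁₀ d + 5 = 6.50 − 5·0.7352 + 5 = 7.824
M − M_☉ = 7.824 − 4.83 = 2.994
L/L_☉ = 10^(−0.4 × 2.994) = 0.06344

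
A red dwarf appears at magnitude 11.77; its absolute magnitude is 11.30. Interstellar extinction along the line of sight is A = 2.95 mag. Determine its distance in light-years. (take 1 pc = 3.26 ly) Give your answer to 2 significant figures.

m − M = 5 log₁₀(d/10 pc) + A  ⇒  11.77 − (11.30) − 2.95 = 5 log₁₀(d/10)
-2.480 = 5 log₁₀(d/10)
log₁₀ d = (m − M − A)/5 + 1 = 0.5040
d = 10^0.5040 = 3.192 pc
= 10.40 ly

d ≈ 10 ly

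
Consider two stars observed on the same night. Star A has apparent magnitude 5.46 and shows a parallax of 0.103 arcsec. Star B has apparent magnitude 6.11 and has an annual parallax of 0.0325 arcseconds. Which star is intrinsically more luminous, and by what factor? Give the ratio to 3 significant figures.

Star A: d = 1/p = 1/0.103″ = 9.709 pc
Star A: M = m − 5 log₁₀ d + 5 = 5.46 − 5·0.9872 + 5 = 5.524
Star B: d = 1/p = 1/0.0325″ = 30.77 pc
Star B: M = m − 5 log₁₀ d + 5 = 6.11 − 5·1.4881 + 5 = 3.669
ΔM = M_A − M_B = 5.524 − (3.669) = 1.855; smaller M is more luminous → Star B.
L ratio = 10^(0.4 |ΔM|) = 10^0.742 = 5.520

Star B is more luminous, by a factor of 5.52.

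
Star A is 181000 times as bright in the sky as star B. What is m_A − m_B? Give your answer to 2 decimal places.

Pogson: Δm = −2.5 log₁₀(ratio) = −2.5 log₁₀(181000) = −2.5 × 5.2577 = -13.144
Star A is brighter, so it has the smaller magnitude: the difference is negative.

m_A − m_B ≈ -13.14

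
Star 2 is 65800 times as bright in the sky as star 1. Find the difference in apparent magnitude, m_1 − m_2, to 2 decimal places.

m_1 − m_2 ≈ 12.05

Pogson: Δm = −2.5 log₁₀(ratio) = −2.5 log₁₀(65800) = −2.5 × 4.8182 = -12.046
Star 2 is brighter so has the smaller magnitude: m_1 − m_2 is positive.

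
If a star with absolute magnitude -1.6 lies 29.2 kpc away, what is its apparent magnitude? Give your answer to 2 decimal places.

d = 29.2 kpc = 29200 pc
m = M + 5 log₁₀ d − 5 = -1.6 + 5·4.4654 − 5 = 15.727

m ≈ 15.73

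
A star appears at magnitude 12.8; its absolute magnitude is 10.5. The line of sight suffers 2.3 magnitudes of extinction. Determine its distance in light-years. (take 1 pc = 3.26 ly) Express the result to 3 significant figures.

m − M = 5 log₁₀(d/10 pc) + A  ⇒  12.8 − (10.5) − 2.3 = 5 log₁₀(d/10)
0.000 = 5 log₁₀(d/10)
log₁₀ d = (m − M − A)/5 + 1 = 1.0000
d = 10^1.0000 = 10.00 pc
= 32.60 ly

d ≈ 32.6 ly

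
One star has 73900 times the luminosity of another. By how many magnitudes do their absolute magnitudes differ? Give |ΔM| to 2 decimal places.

|ΔM| ≈ 12.17

Pogson: ΔM = −2.5 log₁₀(ratio) = −2.5 log₁₀(73900) = −2.5 × 4.8686 = -12.172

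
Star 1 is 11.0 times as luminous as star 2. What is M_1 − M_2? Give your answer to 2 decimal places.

M_1 − M_2 ≈ -2.60

Pogson: ΔM = −2.5 log₁₀(ratio) = −2.5 log₁₀(11.0) = −2.5 × 1.0414 = -2.603
Star 1 is brighter, so it has the smaller magnitude: the difference is negative.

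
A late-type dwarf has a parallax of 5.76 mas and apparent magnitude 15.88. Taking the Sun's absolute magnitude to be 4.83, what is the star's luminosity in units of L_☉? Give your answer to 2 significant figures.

L/L_☉ ≈ 0.011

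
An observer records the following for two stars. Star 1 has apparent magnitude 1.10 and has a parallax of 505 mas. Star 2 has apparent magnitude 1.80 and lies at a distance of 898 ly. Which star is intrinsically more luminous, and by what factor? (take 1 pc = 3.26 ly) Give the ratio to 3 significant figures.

Star 2 is more luminous, by a factor of 10200.

Star 1: p = 505 mas = 0.505″ → d = 1/p = 1.980 pc
Star 1: M = m − 5 log₁₀ d + 5 = 1.10 − 5·0.2967 + 5 = 4.616
Star 2: d = 898 ly / 3.26 = 275.5 pc
Star 2: M = m − 5 log₁₀ d + 5 = 1.80 − 5·2.4401 + 5 = -5.400
ΔM = M_1 − M_2 = 4.616 − (-5.400) = 10.017; smaller M is more luminous → Star 2.
L ratio = 10^(0.4 |ΔM|) = 10^4.007 = 10160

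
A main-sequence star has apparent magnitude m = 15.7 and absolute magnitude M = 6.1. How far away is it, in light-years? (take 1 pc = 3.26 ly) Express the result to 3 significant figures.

μ = m − M = 9.600
m − M = 5 log₁₀ d − 5
log₁₀ d = (m − M)/5 + 1 = 2.9200
d = 10^2.9200 = 831.8 pc
= 2712 ly

d ≈ 2710 ly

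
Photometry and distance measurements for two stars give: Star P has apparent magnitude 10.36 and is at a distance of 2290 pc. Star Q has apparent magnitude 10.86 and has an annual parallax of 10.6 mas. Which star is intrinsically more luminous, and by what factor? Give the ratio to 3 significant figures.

Star P is more luminous, by a factor of 934.

Star P: M = m − 5 log₁₀ d + 5 = 10.36 − 5·3.3598 + 5 = -1.439
Star Q: p = 10.6 mas = 0.0106″ → d = 1/p = 94.34 pc
Star Q: M = m − 5 log₁₀ d + 5 = 10.86 − 5·1.9747 + 5 = 5.987
ΔM = M_P − M_Q = -1.439 − (5.987) = -7.426; smaller M is more luminous → Star P.
L ratio = 10^(0.4 |ΔM|) = 10^2.970 = 933.9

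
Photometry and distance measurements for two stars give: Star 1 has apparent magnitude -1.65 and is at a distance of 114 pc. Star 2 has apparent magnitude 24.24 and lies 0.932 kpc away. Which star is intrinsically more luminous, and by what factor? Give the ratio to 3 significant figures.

Star 1: M = m − 5 log₁₀ d + 5 = -1.65 − 5·2.0569 + 5 = -6.935
Star 2: d = 0.932 kpc = 932.0 pc
Star 2: M = m − 5 log₁₀ d + 5 = 24.24 − 5·2.9694 + 5 = 14.393
ΔM = M_1 − M_2 = -6.935 − (14.393) = -21.327; smaller M is more luminous → Star 1.
L ratio = 10^(0.4 |ΔM|) = 10^8.531 = 3.396×10^8

Star 1 is more luminous, by a factor of 3.40×10^8.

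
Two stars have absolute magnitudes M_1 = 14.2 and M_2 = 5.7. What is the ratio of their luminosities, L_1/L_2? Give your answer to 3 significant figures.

L_1/L_2 ≈ 3.98×10^-4

ΔM = M_1 − M_2 = 8.5
L_1/L_2 = 10^(−0.4 ΔM) = 10^-3.400 = 3.981×10^-4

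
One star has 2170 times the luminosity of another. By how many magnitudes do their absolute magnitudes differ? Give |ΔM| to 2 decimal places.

|ΔM| ≈ 8.34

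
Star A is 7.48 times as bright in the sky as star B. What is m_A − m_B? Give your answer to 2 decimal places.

Pogson: Δm = −2.5 log₁₀(ratio) = −2.5 log₁₀(7.48) = −2.5 × 0.8739 = -2.185
Star A is brighter, so it has the smaller magnitude: the difference is negative.

m_A − m_B ≈ -2.18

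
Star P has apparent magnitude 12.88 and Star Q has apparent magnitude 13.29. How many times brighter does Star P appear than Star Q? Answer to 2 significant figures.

1.5

Magnitude difference = -0.41
Flux ratio = 10^(−0.4 Δm) = 10^(−0.4 × -0.41) = 10^0.164 = 1.459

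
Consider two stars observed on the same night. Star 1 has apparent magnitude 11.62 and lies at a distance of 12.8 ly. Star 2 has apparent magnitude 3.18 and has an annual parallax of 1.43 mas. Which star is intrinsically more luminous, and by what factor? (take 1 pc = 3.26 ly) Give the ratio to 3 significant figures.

Star 2 is more luminous, by a factor of 7.54×10^7.

Star 1: d = 12.8 ly / 3.26 = 3.926 pc
Star 1: M = m − 5 log₁₀ d + 5 = 11.62 − 5·0.5940 + 5 = 13.650
Star 2: p = 1.43 mas = 1.43×10^-3″ → d = 1/p = 699.3 pc
Star 2: M = m − 5 log₁₀ d + 5 = 3.18 − 5·2.8447 + 5 = -6.043
ΔM = M_1 − M_2 = 13.650 − (-6.043) = 19.693; smaller M is more luminous → Star 2.
L ratio = 10^(0.4 |ΔM|) = 10^7.877 = 7.540×10^7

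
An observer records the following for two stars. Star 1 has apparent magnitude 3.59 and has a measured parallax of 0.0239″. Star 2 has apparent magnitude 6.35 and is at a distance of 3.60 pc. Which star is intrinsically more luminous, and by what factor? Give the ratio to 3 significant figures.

Star 1 is more luminous, by a factor of 1720.

Star 1: d = 1/p = 1/0.0239″ = 41.84 pc
Star 1: M = m − 5 log₁₀ d + 5 = 3.59 − 5·1.6216 + 5 = 0.482
Star 2: M = m − 5 log₁₀ d + 5 = 6.35 − 5·0.5563 + 5 = 8.568
ΔM = M_1 − M_2 = 0.482 − (8.568) = -8.086; smaller M is more luminous → Star 1.
L ratio = 10^(0.4 |ΔM|) = 10^3.235 = 1716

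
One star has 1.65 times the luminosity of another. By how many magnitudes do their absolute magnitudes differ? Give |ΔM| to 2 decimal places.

|ΔM| ≈ 0.54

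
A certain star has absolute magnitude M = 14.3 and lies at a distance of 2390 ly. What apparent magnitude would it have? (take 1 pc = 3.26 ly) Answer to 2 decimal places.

m ≈ 23.63

d = 2390 ly / 3.26 = 733.1 pc
m = M + 5 log₁₀ d − 5 = 14.3 + 5·2.8652 − 5 = 23.626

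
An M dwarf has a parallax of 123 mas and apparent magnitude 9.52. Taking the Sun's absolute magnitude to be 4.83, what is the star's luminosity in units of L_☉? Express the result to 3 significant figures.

d = 1/p = 1000/123 mas = 8.130 pc
M = m − 5 log₁₀ d + 5 = 9.52 − 5·0.9101 + 5 = 9.970
M − M_☉ = 9.970 − 4.83 = 5.140
L/L_☉ = 10^(−0.4 × 5.140) = 8.794×10^-3

L/L_☉ ≈ 8.79×10^-3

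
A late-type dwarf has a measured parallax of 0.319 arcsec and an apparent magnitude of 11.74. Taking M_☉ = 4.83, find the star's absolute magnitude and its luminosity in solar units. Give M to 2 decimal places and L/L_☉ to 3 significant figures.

d = 1/p = 1/0.319″ = 3.135 pc
M = m − 5 log₁₀ d + 5 = 11.74 − 5·0.4962 + 5 = 14.259
M − M_☉ = 14.259 − 4.83 = 9.429
L/L_☉ = 10^(−0.4 × 9.429) = 1.692×10^-4

M ≈ 14.26; L/L_☉ ≈ 1.69×10^-4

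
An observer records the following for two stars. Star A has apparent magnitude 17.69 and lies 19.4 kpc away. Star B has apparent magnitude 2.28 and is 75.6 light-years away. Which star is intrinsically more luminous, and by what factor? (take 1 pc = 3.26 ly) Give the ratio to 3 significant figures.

Star B is more luminous, by a factor of 2.08.

Star A: d = 19.4 kpc = 19400 pc
Star A: M = m − 5 log₁₀ d + 5 = 17.69 − 5·4.2878 + 5 = 1.251
Star B: d = 75.6 ly / 3.26 = 23.19 pc
Star B: M = m − 5 log₁₀ d + 5 = 2.28 − 5·1.3653 + 5 = 0.453
ΔM = M_A − M_B = 1.251 − (0.453) = 0.798; smaller M is more luminous → Star B.
L ratio = 10^(0.4 |ΔM|) = 10^0.319 = 2.085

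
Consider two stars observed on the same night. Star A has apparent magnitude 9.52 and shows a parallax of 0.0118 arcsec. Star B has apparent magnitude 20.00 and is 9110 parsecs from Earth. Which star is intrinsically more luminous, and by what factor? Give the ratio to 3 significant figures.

Star A: d = 1/p = 1/0.0118″ = 84.75 pc
Star A: M = m − 5 log₁₀ d + 5 = 9.52 − 5·1.9281 + 5 = 4.879
Star B: M = m − 5 log₁₀ d + 5 = 20.00 − 5·3.9595 + 5 = 5.202
ΔM = M_A − M_B = 4.879 − (5.202) = -0.323; smaller M is more luminous → Star A.
L ratio = 10^(0.4 |ΔM|) = 10^0.129 = 1.346

Star A is more luminous, by a factor of 1.35.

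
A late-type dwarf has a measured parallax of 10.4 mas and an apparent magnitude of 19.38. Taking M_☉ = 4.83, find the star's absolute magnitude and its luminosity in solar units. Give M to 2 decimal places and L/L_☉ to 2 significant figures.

d = 1/p = 1000/10.4 mas = 96.15 pc
M = m − 5 log₁₀ d + 5 = 19.38 − 5·1.9830 + 5 = 14.465
M − M_☉ = 14.465 − 4.83 = 9.635
L/L_☉ = 10^(−0.4 × 9.635) = 1.399×10^-4

M ≈ 14.47; L/L_☉ ≈ 1.4×10^-4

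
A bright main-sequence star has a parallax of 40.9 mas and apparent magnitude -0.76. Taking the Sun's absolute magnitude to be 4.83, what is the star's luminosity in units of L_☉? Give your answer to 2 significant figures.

d = 1/p = 1000/40.9 mas = 24.45 pc
M = m − 5 log₁₀ d + 5 = -0.76 − 5·1.3883 + 5 = -2.701
M − M_☉ = -2.701 − 4.83 = -7.531
L/L_☉ = 10^(−0.4 × -7.531) = 1029

L/L_☉ ≈ 1000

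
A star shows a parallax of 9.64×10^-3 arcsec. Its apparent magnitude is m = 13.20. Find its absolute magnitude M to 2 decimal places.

M ≈ 8.12

d = 1/p = 1/9.64×10^-3″ = 103.7 pc
5 log₁₀(d/10 pc) = 5 log₁₀(103.7) − 5 = 5.080
M = m − 5 log₁₀(d/10) = 13.20 − 5.080 = 8.120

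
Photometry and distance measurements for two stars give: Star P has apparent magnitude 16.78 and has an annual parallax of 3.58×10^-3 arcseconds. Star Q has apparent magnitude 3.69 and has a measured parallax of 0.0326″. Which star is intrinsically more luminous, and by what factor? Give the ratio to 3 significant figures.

Star P: d = 1/p = 1/3.58×10^-3″ = 279.3 pc
Star P: M = m − 5 log₁₀ d + 5 = 16.78 − 5·2.4461 + 5 = 9.549
Star Q: d = 1/p = 1/0.0326″ = 30.67 pc
Star Q: M = m − 5 log₁₀ d + 5 = 3.69 − 5·1.4868 + 5 = 1.256
ΔM = M_P − M_Q = 9.549 − (1.256) = 8.293; smaller M is more luminous → Star Q.
L ratio = 10^(0.4 |ΔM|) = 10^3.317 = 2076

Star Q is more luminous, by a factor of 2080.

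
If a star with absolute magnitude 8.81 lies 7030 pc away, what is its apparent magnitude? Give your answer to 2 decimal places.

m ≈ 23.04

m = M + 5 log₁₀ d − 5 = 8.81 + 5·3.8470 − 5 = 23.045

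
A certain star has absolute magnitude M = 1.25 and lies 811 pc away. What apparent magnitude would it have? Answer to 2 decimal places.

m = M + 5 log₁₀ d − 5 = 1.25 + 5·2.9090 − 5 = 10.795

m ≈ 10.80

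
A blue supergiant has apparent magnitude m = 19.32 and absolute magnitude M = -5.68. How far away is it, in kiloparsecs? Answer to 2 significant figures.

Distance modulus: m − M = 19.32 − (-5.68) = 25.000
m − M = 5 log₁₀ d − 5
log₁₀ d = (m − M)/5 + 1 = 6.0000
d = 10^6.0000 = 1.000×10^6 pc
= 1000 kpc

d ≈ 1000 kpc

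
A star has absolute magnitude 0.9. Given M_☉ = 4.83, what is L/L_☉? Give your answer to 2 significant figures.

M − M_☉ = 0.9 − 4.83 = -3.930
L/L_☉ = 10^(−0.4 (M − M_☉)) = 10^1.572 = 37.33

L/L_☉ ≈ 37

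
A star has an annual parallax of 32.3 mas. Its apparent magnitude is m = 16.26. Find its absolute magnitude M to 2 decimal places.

M ≈ 13.81

p = 32.3 mas = 0.0323″ → d = 1/p = 30.96 pc
5 log₁₀(d/10 pc) = 5 log₁₀(30.96) − 5 = 2.454
M = m − 5 log₁₀(d/10) = 16.26 − 2.454 = 13.806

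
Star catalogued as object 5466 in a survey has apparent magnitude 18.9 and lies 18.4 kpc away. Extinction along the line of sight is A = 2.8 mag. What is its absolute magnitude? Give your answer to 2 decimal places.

d = 18.4 kpc = 18400 pc
5 log₁₀(d/10 pc) = 5 log₁₀(18400) − 5 = 16.324
M = m − 5 log₁₀(d/10) − A = 18.9 − 16.324 − 2.8 = -0.224

M ≈ -0.22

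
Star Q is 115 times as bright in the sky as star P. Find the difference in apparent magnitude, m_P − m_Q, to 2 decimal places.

m_P − m_Q ≈ 5.15

Pogson: Δm = −2.5 log₁₀(ratio) = −2.5 log₁₀(115) = −2.5 × 2.0607 = -5.152
Star Q is brighter so has the smaller magnitude: m_P − m_Q is positive.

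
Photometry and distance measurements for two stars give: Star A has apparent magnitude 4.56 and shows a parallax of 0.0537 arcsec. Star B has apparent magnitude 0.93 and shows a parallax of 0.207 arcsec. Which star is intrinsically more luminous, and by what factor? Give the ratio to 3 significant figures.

Star B is more luminous, by a factor of 1.91.

Star A: d = 1/p = 1/0.0537″ = 18.62 pc
Star A: M = m − 5 log₁₀ d + 5 = 4.56 − 5·1.2700 + 5 = 3.210
Star B: d = 1/p = 1/0.207″ = 4.831 pc
Star B: M = m − 5 log₁₀ d + 5 = 0.93 − 5·0.6840 + 5 = 2.510
ΔM = M_A − M_B = 3.210 − (2.510) = 0.700; smaller M is more luminous → Star B.
L ratio = 10^(0.4 |ΔM|) = 10^0.280 = 1.905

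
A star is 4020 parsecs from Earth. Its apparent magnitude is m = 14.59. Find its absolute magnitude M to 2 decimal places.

5 log₁₀(d/10 pc) = 5 log₁₀(4020) − 5 = 13.021
M = m − 5 log₁₀(d/10) = 14.59 − 13.021 = 1.569

M ≈ 1.57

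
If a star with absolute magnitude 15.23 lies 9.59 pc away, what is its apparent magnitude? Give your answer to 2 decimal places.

m = M + 5 log₁₀ d − 5 = 15.23 + 5·0.9818 − 5 = 15.139

m ≈ 15.14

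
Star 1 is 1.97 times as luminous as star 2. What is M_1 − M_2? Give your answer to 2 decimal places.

M_1 − M_2 ≈ -0.74

Pogson: ΔM = −2.5 log₁₀(ratio) = −2.5 log₁₀(1.97) = −2.5 × 0.2945 = -0.736
Star 1 is brighter, so it has the smaller magnitude: the difference is negative.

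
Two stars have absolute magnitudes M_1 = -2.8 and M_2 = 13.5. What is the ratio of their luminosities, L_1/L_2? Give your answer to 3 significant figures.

ΔM = M_1 − M_2 = -16.3
L_1/L_2 = 10^(−0.4 ΔM) = 10^6.520 = 3.311×10^6

L_1/L_2 ≈ 3.31×10^6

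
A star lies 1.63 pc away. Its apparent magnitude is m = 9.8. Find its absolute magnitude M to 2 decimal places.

5 log₁₀(d/10 pc) = 5 log₁₀(1.630) − 5 = -3.939
M = m − 5 log₁₀(d/10) = 9.8 + 3.939 = 13.739

M ≈ 13.74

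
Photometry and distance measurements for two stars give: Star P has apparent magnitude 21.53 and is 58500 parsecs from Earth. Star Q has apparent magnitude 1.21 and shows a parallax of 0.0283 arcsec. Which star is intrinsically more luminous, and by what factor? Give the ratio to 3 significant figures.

Star Q is more luminous, by a factor of 49.0.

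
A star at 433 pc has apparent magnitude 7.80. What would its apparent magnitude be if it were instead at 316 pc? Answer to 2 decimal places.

m ≈ 7.12

Flux ∝ 1/d², so Δm = 5 log₁₀(d₂/d₁) = 5 log₁₀(316/433) = -0.684
m₂ = m₁ + Δm = 7.80 + (-0.684) = 7.116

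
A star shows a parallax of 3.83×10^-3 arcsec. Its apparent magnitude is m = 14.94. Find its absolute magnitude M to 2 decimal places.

M ≈ 7.86

d = 1/p = 1/3.83×10^-3″ = 261.1 pc
5 log₁₀(d/10 pc) = 5 log₁₀(261.1) − 5 = 7.084
M = m − 5 log₁₀(d/10) = 14.94 − 7.084 = 7.856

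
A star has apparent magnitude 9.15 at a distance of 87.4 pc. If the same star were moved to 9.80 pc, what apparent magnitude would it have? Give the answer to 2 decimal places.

Flux ∝ 1/d², so Δm = 5 log₁₀(d₂/d₁) = 5 log₁₀(9.80/87.4) = -4.751
m₂ = m₁ + Δm = 9.15 + (-4.751) = 4.399

m ≈ 4.40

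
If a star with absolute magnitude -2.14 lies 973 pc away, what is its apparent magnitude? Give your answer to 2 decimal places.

m = M + 5 log₁₀ d − 5 = -2.14 + 5·2.9881 − 5 = 7.801

m ≈ 7.80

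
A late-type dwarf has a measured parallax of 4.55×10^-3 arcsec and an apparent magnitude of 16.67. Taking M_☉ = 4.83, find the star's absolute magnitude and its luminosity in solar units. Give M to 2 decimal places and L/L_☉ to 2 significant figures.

M ≈ 9.96; L/L_☉ ≈ 8.9×10^-3

d = 1/p = 1/4.55×10^-3″ = 219.8 pc
M = m − 5 log₁₀ d + 5 = 16.67 − 5·2.3420 + 5 = 9.960
M − M_☉ = 9.960 − 4.83 = 5.130
L/L_☉ = 10^(−0.4 × 5.130) = 8.871×10^-3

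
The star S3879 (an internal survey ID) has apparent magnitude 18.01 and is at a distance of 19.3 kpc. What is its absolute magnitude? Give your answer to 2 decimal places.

M ≈ 1.58

d = 19.3 kpc = 19300 pc
5 log₁₀(d/10 pc) = 5 log₁₀(19300) − 5 = 16.428
M = m − 5 log₁₀(d/10) = 18.01 − 16.428 = 1.582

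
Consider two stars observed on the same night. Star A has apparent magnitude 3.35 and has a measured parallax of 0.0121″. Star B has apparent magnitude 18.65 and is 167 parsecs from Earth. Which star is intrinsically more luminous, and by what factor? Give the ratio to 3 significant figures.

Star A is more luminous, by a factor of 323000.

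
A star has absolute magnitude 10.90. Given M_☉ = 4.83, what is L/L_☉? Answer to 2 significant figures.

M − M_☉ = 10.90 − 4.83 = 6.070
L/L_☉ = 10^(−0.4 (M − M_☉)) = 10^-2.428 = 3.733×10^-3

L/L_☉ ≈ 3.7×10^-3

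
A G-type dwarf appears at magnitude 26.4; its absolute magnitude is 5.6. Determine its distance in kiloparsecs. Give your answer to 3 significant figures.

Distance modulus: m − M = 26.4 − (5.6) = 20.800
m − M = 5 log₁₀ d − 5
log₁₀ d = (m − M)/5 + 1 = 5.1600
d = 10^5.1600 = 144500 pc
= 144.5 kpc

d ≈ 145 kpc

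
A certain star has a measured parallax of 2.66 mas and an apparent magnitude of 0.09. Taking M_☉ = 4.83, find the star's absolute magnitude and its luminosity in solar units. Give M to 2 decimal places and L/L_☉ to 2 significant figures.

d = 1/p = 1000/2.66 mas = 375.9 pc
M = m − 5 log₁₀ d + 5 = 0.09 − 5·2.5751 + 5 = -7.786
M − M_☉ = -7.786 − 4.83 = -12.616
L/L_☉ = 10^(−0.4 × -12.616) = 111200

M ≈ -7.79; L/L_☉ ≈ 110000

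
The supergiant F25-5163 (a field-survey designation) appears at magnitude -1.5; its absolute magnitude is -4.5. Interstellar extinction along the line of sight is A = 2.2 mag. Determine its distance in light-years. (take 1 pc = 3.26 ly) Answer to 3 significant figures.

m − M = 5 log₁₀(d/10 pc) + A  ⇒  -1.5 − (-4.5) − 2.2 = 5 log₁₀(d/10)
0.800 = 5 log₁₀(d/10)
log₁₀ d = (m − M − A)/5 + 1 = 1.1600
d = 10^1.1600 = 14.45 pc
= 47.12 ly

d ≈ 47.1 ly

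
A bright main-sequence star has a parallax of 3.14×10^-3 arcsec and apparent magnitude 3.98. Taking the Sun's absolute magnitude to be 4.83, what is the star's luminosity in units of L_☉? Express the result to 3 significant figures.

L/L_☉ ≈ 2220

d = 1/p = 1/3.14×10^-3″ = 318.5 pc
M = m − 5 log₁₀ d + 5 = 3.98 − 5·2.5031 + 5 = -3.535
M − M_☉ = -3.535 − 4.83 = -8.365
L/L_☉ = 10^(−0.4 × -8.365) = 2219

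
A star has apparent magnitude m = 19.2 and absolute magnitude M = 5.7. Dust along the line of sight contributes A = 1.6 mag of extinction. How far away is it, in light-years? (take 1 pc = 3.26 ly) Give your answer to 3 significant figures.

m − M = 5 log₁₀(d/10 pc) + A  ⇒  19.2 − (5.7) − 1.6 = 5 log₁₀(d/10)
11.900 = 5 log₁₀(d/10)
log₁₀ d = (m − M − A)/5 + 1 = 3.3800
d = 10^3.3800 = 2399 pc
= 7820 ly

d ≈ 7820 ly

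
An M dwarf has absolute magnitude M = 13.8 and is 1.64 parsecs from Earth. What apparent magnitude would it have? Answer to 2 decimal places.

m ≈ 9.87

m = M + 5 log₁₀ d − 5 = 13.8 + 5·0.2148 − 5 = 9.874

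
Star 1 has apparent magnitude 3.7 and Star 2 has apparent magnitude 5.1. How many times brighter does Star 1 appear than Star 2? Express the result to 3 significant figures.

Magnitude difference = -1.4
Flux ratio = 10^(−0.4 Δm) = 10^(−0.4 × -1.4) = 10^0.560 = 3.631

3.63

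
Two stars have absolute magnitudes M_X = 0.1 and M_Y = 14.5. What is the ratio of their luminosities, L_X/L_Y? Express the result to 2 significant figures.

ΔM = M_X − M_Y = -14.4
L_X/L_Y = 10^(−0.4 ΔM) = 10^5.760 = 575400

L_X/L_Y ≈ 580000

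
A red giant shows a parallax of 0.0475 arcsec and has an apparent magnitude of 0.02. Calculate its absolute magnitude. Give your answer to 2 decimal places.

d = 1/p = 1/0.0475″ = 21.05 pc
5 log₁₀(d/10 pc) = 5 log₁₀(21.05) − 5 = 1.617
M = m − 5 log₁₀(d/10) = 0.02 − 1.617 = -1.597

M ≈ -1.60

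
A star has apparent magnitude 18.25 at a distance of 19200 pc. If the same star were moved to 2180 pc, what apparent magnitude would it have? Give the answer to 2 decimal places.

m ≈ 13.53

Flux ∝ 1/d², so Δm = 5 log₁₀(d₂/d₁) = 5 log₁₀(2180/19200) = -4.724
m₂ = m₁ + Δm = 18.25 + (-4.724) = 13.526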